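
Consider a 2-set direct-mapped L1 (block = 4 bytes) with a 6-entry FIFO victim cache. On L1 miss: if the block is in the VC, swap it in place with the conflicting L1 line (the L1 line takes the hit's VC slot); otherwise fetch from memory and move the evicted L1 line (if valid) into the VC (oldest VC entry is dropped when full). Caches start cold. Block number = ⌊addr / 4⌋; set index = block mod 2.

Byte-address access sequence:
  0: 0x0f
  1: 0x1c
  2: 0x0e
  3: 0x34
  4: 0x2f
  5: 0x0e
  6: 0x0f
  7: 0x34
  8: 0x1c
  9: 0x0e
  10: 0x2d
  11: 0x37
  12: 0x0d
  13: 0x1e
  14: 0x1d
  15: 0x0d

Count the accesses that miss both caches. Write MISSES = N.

MISSES = 4

#0 0xf→b3/s1 MISS; vc=[]
#1 0x1c→b7/s1 MISS; vc=[3]
#2 0xe→b3/s1 VC-HIT; vc=[7]
#3 0x34→b13/s1 MISS; vc=[7,3]
#4 0x2f→b11/s1 MISS; vc=[7,3,13]
#5 0xe→b3/s1 VC-HIT; vc=[7,11,13]
#6 0xf→b3/s1 L1-HIT; vc=[7,11,13]
#7 0x34→b13/s1 VC-HIT; vc=[7,11,3]
#8 0x1c→b7/s1 VC-HIT; vc=[13,11,3]
#9 0xe→b3/s1 VC-HIT; vc=[13,11,7]
#10 0x2d→b11/s1 VC-HIT; vc=[13,3,7]
#11 0x37→b13/s1 VC-HIT; vc=[11,3,7]
#12 0xd→b3/s1 VC-HIT; vc=[11,13,7]
#13 0x1e→b7/s1 VC-HIT; vc=[11,13,3]
#14 0x1d→b7/s1 L1-HIT; vc=[11,13,3]
#15 0xd→b3/s1 VC-HIT; vc=[11,13,7]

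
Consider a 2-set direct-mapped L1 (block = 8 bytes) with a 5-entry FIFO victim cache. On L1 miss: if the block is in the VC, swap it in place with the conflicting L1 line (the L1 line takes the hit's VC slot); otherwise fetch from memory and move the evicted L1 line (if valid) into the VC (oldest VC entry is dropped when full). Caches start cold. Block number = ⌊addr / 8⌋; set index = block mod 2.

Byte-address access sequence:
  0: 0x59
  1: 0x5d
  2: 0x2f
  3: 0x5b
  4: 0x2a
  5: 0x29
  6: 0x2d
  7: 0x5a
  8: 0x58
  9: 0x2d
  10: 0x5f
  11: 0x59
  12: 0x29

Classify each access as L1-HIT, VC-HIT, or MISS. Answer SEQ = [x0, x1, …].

SEQ = [MISS, L1-HIT, MISS, VC-HIT, VC-HIT, L1-HIT, L1-HIT, VC-HIT, L1-HIT, VC-HIT, VC-HIT, L1-HIT, VC-HIT]

#0 0x59→b11/s1 MISS; vc=[]
#1 0x5d→b11/s1 L1-HIT; vc=[]
#2 0x2f→b5/s1 MISS; vc=[11]
#3 0x5b→b11/s1 VC-HIT; vc=[5]
#4 0x2a→b5/s1 VC-HIT; vc=[11]
#5 0x29→b5/s1 L1-HIT; vc=[11]
#6 0x2d→b5/s1 L1-HIT; vc=[11]
#7 0x5a→b11/s1 VC-HIT; vc=[5]
#8 0x58→b11/s1 L1-HIT; vc=[5]
#9 0x2d→b5/s1 VC-HIT; vc=[11]
#10 0x5f→b11/s1 VC-HIT; vc=[5]
#11 0x59→b11/s1 L1-HIT; vc=[5]
#12 0x29→b5/s1 VC-HIT; vc=[11]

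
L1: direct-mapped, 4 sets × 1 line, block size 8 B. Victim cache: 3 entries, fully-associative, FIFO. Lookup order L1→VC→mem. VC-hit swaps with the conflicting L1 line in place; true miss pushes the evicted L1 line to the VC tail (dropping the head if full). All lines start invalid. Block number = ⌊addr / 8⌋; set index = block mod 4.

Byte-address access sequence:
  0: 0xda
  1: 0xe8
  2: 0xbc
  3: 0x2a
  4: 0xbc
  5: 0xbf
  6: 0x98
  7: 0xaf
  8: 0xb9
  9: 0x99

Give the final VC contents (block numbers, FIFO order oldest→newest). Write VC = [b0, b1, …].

0: 0xda (blk 27, set 3) → MISS  vc=[]
1: 0xe8 (blk 29, set 1) → MISS  vc=[]
2: 0xbc (blk 23, set 3) → MISS  vc=[27]
3: 0x2a (blk 5, set 1) → MISS  vc=[27, 29]
4: 0xbc (blk 23, set 3) → L1-HIT  vc=[27, 29]
5: 0xbf (blk 23, set 3) → L1-HIT  vc=[27, 29]
6: 0x98 (blk 19, set 3) → MISS  vc=[27, 29, 23]
7: 0xaf (blk 21, set 1) → MISS  vc=[29, 23, 5]
8: 0xb9 (blk 23, set 3) → VC-HIT  vc=[29, 19, 5]
9: 0x99 (blk 19, set 3) → VC-HIT  vc=[29, 23, 5]

VC = [29, 23, 5]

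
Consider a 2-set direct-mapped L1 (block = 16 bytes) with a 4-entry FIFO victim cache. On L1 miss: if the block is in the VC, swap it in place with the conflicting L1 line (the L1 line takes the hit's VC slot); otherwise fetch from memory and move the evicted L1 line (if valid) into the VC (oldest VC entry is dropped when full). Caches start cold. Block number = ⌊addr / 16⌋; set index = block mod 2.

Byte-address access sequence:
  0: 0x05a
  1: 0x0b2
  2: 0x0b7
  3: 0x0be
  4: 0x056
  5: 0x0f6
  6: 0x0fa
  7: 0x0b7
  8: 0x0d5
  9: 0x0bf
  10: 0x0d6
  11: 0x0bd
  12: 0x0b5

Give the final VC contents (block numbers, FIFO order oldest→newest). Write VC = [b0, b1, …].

VC = [15, 5, 13]

#0 0x5a→b5/s1 MISS; vc=[]
#1 0xb2→b11/s1 MISS; vc=[5]
#2 0xb7→b11/s1 L1-HIT; vc=[5]
#3 0xbe→b11/s1 L1-HIT; vc=[5]
#4 0x56→b5/s1 VC-HIT; vc=[11]
#5 0xf6→b15/s1 MISS; vc=[11,5]
#6 0xfa→b15/s1 L1-HIT; vc=[11,5]
#7 0xb7→b11/s1 VC-HIT; vc=[15,5]
#8 0xd5→b13/s1 MISS; vc=[15,5,11]
#9 0xbf→b11/s1 VC-HIT; vc=[15,5,13]
#10 0xd6→b13/s1 VC-HIT; vc=[15,5,11]
#11 0xbd→b11/s1 VC-HIT; vc=[15,5,13]
#12 0xb5→b11/s1 L1-HIT; vc=[15,5,13]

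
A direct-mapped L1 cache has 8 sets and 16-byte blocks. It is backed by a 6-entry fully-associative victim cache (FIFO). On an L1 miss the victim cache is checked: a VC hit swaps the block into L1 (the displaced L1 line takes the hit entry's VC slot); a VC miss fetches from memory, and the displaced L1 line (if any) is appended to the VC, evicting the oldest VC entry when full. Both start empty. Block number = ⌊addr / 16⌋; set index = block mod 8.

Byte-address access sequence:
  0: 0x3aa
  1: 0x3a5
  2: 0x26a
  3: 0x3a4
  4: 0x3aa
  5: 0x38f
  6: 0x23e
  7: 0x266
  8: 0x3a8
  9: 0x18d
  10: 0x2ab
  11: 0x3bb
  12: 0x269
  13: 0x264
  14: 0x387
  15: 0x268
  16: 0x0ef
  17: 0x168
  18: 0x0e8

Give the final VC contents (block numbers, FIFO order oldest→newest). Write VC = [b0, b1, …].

VC = [24, 58, 35, 38, 22]

  [0] addr=0x3aa blk=58 s=2: MISS | VC []
  [1] addr=0x3a5 blk=58 s=2: L1-HIT | VC []
  [2] addr=0x26a blk=38 s=6: MISS | VC []
  [3] addr=0x3a4 blk=58 s=2: L1-HIT | VC []
  [4] addr=0x3aa blk=58 s=2: L1-HIT | VC []
  [5] addr=0x38f blk=56 s=0: MISS | VC []
  [6] addr=0x23e blk=35 s=3: MISS | VC []
  [7] addr=0x266 blk=38 s=6: L1-HIT | VC []
  [8] addr=0x3a8 blk=58 s=2: L1-HIT | VC []
  [9] addr=0x18d blk=24 s=0: MISS | VC [56]
  [10] addr=0x2ab blk=42 s=2: MISS | VC [56, 58]
  [11] addr=0x3bb blk=59 s=3: MISS | VC [56, 58, 35]
  [12] addr=0x269 blk=38 s=6: L1-HIT | VC [56, 58, 35]
  [13] addr=0x264 blk=38 s=6: L1-HIT | VC [56, 58, 35]
  [14] addr=0x387 blk=56 s=0: VC-HIT | VC [24, 58, 35]
  [15] addr=0x268 blk=38 s=6: L1-HIT | VC [24, 58, 35]
  [16] addr=0xef blk=14 s=6: MISS | VC [24, 58, 35, 38]
  [17] addr=0x168 blk=22 s=6: MISS | VC [24, 58, 35, 38, 14]
  [18] addr=0xe8 blk=14 s=6: VC-HIT | VC [24, 58, 35, 38, 22]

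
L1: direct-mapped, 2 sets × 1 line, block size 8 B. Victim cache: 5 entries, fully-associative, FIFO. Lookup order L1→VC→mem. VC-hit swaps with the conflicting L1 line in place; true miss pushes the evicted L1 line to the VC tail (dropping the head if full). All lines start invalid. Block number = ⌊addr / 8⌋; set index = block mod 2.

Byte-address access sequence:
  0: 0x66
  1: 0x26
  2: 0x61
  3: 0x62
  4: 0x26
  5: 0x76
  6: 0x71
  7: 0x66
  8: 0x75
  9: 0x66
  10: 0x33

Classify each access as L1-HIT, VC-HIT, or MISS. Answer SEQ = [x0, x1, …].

SEQ = [MISS, MISS, VC-HIT, L1-HIT, VC-HIT, MISS, L1-HIT, VC-HIT, VC-HIT, VC-HIT, MISS]

  [0] addr=0x66 blk=12 s=0: MISS | VC []
  [1] addr=0x26 blk=4 s=0: MISS | VC [12]
  [2] addr=0x61 blk=12 s=0: VC-HIT | VC [4]
  [3] addr=0x62 blk=12 s=0: L1-HIT | VC [4]
  [4] addr=0x26 blk=4 s=0: VC-HIT | VC [12]
  [5] addr=0x76 blk=14 s=0: MISS | VC [12, 4]
  [6] addr=0x71 blk=14 s=0: L1-HIT | VC [12, 4]
  [7] addr=0x66 blk=12 s=0: VC-HIT | VC [14, 4]
  [8] addr=0x75 blk=14 s=0: VC-HIT | VC [12, 4]
  [9] addr=0x66 blk=12 s=0: VC-HIT | VC [14, 4]
  [10] addr=0x33 blk=6 s=0: MISS | VC [14, 4, 12]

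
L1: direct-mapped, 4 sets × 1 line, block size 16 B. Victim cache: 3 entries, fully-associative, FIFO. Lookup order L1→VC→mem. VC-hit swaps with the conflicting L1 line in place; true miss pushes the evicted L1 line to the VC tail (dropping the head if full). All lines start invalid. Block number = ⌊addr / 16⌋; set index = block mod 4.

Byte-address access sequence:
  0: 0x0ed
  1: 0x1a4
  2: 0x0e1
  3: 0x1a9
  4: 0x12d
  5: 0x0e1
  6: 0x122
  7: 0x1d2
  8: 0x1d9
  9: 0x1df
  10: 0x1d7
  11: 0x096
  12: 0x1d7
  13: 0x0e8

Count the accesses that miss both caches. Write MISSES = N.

MISSES = 5

#0 0xed→b14/s2 MISS; vc=[]
#1 0x1a4→b26/s2 MISS; vc=[14]
#2 0xe1→b14/s2 VC-HIT; vc=[26]
#3 0x1a9→b26/s2 VC-HIT; vc=[14]
#4 0x12d→b18/s2 MISS; vc=[14,26]
#5 0xe1→b14/s2 VC-HIT; vc=[18,26]
#6 0x122→b18/s2 VC-HIT; vc=[14,26]
#7 0x1d2→b29/s1 MISS; vc=[14,26]
#8 0x1d9→b29/s1 L1-HIT; vc=[14,26]
#9 0x1df→b29/s1 L1-HIT; vc=[14,26]
#10 0x1d7→b29/s1 L1-HIT; vc=[14,26]
#11 0x96→b9/s1 MISS; vc=[14,26,29]
#12 0x1d7→b29/s1 VC-HIT; vc=[14,26,9]
#13 0xe8→b14/s2 VC-HIT; vc=[18,26,9]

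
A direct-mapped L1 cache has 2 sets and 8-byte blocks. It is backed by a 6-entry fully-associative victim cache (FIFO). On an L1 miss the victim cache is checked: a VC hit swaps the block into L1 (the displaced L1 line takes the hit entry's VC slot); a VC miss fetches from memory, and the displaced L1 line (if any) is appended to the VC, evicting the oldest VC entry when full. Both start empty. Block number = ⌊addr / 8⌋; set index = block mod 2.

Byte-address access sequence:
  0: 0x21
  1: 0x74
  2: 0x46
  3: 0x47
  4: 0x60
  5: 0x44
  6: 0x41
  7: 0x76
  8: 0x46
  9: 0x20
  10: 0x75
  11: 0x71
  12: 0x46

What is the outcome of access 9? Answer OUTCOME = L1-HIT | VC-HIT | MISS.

#0 0x21→b4/s0 MISS; vc=[]
#1 0x74→b14/s0 MISS; vc=[4]
#2 0x46→b8/s0 MISS; vc=[4,14]
#3 0x47→b8/s0 L1-HIT; vc=[4,14]
#4 0x60→b12/s0 MISS; vc=[4,14,8]
#5 0x44→b8/s0 VC-HIT; vc=[4,14,12]
#6 0x41→b8/s0 L1-HIT; vc=[4,14,12]
#7 0x76→b14/s0 VC-HIT; vc=[4,8,12]
#8 0x46→b8/s0 VC-HIT; vc=[4,14,12]
#9 0x20→b4/s0 VC-HIT; vc=[8,14,12]
#10 0x75→b14/s0 VC-HIT; vc=[8,4,12]
#11 0x71→b14/s0 L1-HIT; vc=[8,4,12]
#12 0x46→b8/s0 VC-HIT; vc=[14,4,12]

OUTCOME = VC-HIT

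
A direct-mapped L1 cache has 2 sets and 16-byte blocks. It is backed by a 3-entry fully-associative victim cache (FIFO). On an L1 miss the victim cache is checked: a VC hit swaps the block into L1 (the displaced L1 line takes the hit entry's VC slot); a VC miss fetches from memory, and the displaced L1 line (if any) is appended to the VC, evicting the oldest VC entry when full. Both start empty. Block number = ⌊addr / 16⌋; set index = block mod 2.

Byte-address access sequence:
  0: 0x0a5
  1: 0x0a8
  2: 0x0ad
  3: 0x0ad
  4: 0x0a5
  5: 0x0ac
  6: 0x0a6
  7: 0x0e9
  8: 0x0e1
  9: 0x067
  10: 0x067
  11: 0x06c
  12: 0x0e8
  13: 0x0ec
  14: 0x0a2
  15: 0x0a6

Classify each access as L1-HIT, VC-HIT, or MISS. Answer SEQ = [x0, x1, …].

#0 0xa5→b10/s0 MISS; vc=[]
#1 0xa8→b10/s0 L1-HIT; vc=[]
#2 0xad→b10/s0 L1-HIT; vc=[]
#3 0xad→b10/s0 L1-HIT; vc=[]
#4 0xa5→b10/s0 L1-HIT; vc=[]
#5 0xac→b10/s0 L1-HIT; vc=[]
#6 0xa6→b10/s0 L1-HIT; vc=[]
#7 0xe9→b14/s0 MISS; vc=[10]
#8 0xe1→b14/s0 L1-HIT; vc=[10]
#9 0x67→b6/s0 MISS; vc=[10,14]
#10 0x67→b6/s0 L1-HIT; vc=[10,14]
#11 0x6c→b6/s0 L1-HIT; vc=[10,14]
#12 0xe8→b14/s0 VC-HIT; vc=[10,6]
#13 0xec→b14/s0 L1-HIT; vc=[10,6]
#14 0xa2→b10/s0 VC-HIT; vc=[14,6]
#15 0xa6→b10/s0 L1-HIT; vc=[14,6]

SEQ = [MISS, L1-HIT, L1-HIT, L1-HIT, L1-HIT, L1-HIT, L1-HIT, MISS, L1-HIT, MISS, L1-HIT, L1-HIT, VC-HIT, L1-HIT, VC-HIT, L1-HIT]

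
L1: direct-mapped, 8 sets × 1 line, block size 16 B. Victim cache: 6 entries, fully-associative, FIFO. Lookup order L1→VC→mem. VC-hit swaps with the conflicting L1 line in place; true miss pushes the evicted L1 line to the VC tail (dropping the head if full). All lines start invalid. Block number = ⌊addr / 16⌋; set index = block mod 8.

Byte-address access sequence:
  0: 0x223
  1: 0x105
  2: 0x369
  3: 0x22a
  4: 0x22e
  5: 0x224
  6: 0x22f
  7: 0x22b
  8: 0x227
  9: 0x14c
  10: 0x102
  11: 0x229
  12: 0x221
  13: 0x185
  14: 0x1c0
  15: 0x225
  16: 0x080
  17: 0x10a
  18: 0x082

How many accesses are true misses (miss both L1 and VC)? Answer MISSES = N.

MISSES = 7

  [0] addr=0x223 blk=34 s=2: MISS | VC []
  [1] addr=0x105 blk=16 s=0: MISS | VC []
  [2] addr=0x369 blk=54 s=6: MISS | VC []
  [3] addr=0x22a blk=34 s=2: L1-HIT | VC []
  [4] addr=0x22e blk=34 s=2: L1-HIT | VC []
  [5] addr=0x224 blk=34 s=2: L1-HIT | VC []
  [6] addr=0x22f blk=34 s=2: L1-HIT | VC []
  [7] addr=0x22b blk=34 s=2: L1-HIT | VC []
  [8] addr=0x227 blk=34 s=2: L1-HIT | VC []
  [9] addr=0x14c blk=20 s=4: MISS | VC []
  [10] addr=0x102 blk=16 s=0: L1-HIT | VC []
  [11] addr=0x229 blk=34 s=2: L1-HIT | VC []
  [12] addr=0x221 blk=34 s=2: L1-HIT | VC []
  [13] addr=0x185 blk=24 s=0: MISS | VC [16]
  [14] addr=0x1c0 blk=28 s=4: MISS | VC [16, 20]
  [15] addr=0x225 blk=34 s=2: L1-HIT | VC [16, 20]
  [16] addr=0x80 blk=8 s=0: MISS | VC [16, 20, 24]
  [17] addr=0x10a blk=16 s=0: VC-HIT | VC [8, 20, 24]
  [18] addr=0x82 blk=8 s=0: VC-HIT | VC [16, 20, 24]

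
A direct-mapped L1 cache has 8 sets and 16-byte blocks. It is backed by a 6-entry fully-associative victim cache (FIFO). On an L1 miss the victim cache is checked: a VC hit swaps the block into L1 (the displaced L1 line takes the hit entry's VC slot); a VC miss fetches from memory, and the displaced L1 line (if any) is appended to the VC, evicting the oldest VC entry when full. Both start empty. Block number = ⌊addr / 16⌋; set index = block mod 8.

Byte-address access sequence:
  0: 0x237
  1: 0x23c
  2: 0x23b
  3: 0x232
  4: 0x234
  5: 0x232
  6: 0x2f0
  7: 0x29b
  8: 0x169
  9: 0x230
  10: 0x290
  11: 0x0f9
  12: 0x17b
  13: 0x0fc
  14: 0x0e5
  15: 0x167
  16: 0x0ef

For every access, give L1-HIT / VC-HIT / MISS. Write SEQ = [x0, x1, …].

SEQ = [MISS, L1-HIT, L1-HIT, L1-HIT, L1-HIT, L1-HIT, MISS, MISS, MISS, L1-HIT, L1-HIT, MISS, MISS, VC-HIT, MISS, VC-HIT, VC-HIT]

#0 0x237→b35/s3 MISS; vc=[]
#1 0x23c→b35/s3 L1-HIT; vc=[]
#2 0x23b→b35/s3 L1-HIT; vc=[]
#3 0x232→b35/s3 L1-HIT; vc=[]
#4 0x234→b35/s3 L1-HIT; vc=[]
#5 0x232→b35/s3 L1-HIT; vc=[]
#6 0x2f0→b47/s7 MISS; vc=[]
#7 0x29b→b41/s1 MISS; vc=[]
#8 0x169→b22/s6 MISS; vc=[]
#9 0x230→b35/s3 L1-HIT; vc=[]
#10 0x290→b41/s1 L1-HIT; vc=[]
#11 0xf9→b15/s7 MISS; vc=[47]
#12 0x17b→b23/s7 MISS; vc=[47,15]
#13 0xfc→b15/s7 VC-HIT; vc=[47,23]
#14 0xe5→b14/s6 MISS; vc=[47,23,22]
#15 0x167→b22/s6 VC-HIT; vc=[47,23,14]
#16 0xef→b14/s6 VC-HIT; vc=[47,23,22]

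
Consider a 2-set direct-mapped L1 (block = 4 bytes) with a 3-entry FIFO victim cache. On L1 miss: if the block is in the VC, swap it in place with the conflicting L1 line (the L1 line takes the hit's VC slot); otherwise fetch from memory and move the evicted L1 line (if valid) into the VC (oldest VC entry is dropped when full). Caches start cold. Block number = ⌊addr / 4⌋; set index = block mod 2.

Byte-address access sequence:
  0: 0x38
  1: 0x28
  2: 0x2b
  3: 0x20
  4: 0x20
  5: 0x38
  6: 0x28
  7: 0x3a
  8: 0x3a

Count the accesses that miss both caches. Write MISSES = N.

0: 0x38 (blk 14, set 0) → MISS  vc=[]
1: 0x28 (blk 10, set 0) → MISS  vc=[14]
2: 0x2b (blk 10, set 0) → L1-HIT  vc=[14]
3: 0x20 (blk 8, set 0) → MISS  vc=[14, 10]
4: 0x20 (blk 8, set 0) → L1-HIT  vc=[14, 10]
5: 0x38 (blk 14, set 0) → VC-HIT  vc=[8, 10]
6: 0x28 (blk 10, set 0) → VC-HIT  vc=[8, 14]
7: 0x3a (blk 14, set 0) → VC-HIT  vc=[8, 10]
8: 0x3a (blk 14, set 0) → L1-HIT  vc=[8, 10]

MISSES = 3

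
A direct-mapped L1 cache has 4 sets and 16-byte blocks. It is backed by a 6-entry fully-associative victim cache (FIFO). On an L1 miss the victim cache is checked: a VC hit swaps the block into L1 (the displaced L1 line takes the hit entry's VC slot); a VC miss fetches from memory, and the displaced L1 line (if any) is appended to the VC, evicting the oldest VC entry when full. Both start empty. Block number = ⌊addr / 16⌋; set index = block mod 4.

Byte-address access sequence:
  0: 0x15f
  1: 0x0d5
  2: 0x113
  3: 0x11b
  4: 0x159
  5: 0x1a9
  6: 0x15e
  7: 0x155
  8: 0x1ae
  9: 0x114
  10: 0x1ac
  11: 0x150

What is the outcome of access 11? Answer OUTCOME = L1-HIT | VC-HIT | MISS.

  [0] addr=0x15f blk=21 s=1: MISS | VC []
  [1] addr=0xd5 blk=13 s=1: MISS | VC [21]
  [2] addr=0x113 blk=17 s=1: MISS | VC [21, 13]
  [3] addr=0x11b blk=17 s=1: L1-HIT | VC [21, 13]
  [4] addr=0x159 blk=21 s=1: VC-HIT | VC [17, 13]
  [5] addr=0x1a9 blk=26 s=2: MISS | VC [17, 13]
  [6] addr=0x15e blk=21 s=1: L1-HIT | VC [17, 13]
  [7] addr=0x155 blk=21 s=1: L1-HIT | VC [17, 13]
  [8] addr=0x1ae blk=26 s=2: L1-HIT | VC [17, 13]
  [9] addr=0x114 blk=17 s=1: VC-HIT | VC [21, 13]
  [10] addr=0x1ac blk=26 s=2: L1-HIT | VC [21, 13]
  [11] addr=0x150 blk=21 s=1: VC-HIT | VC [17, 13]

OUTCOME = VC-HIT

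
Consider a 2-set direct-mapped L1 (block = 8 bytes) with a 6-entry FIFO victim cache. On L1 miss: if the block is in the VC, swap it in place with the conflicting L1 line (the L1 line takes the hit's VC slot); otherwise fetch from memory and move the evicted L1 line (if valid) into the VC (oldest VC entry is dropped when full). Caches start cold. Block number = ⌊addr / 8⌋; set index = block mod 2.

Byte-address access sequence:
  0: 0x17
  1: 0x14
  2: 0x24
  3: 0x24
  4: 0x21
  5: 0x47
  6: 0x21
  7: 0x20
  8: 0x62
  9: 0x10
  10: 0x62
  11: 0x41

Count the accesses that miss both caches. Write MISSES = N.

  [0] addr=0x17 blk=2 s=0: MISS | VC []
  [1] addr=0x14 blk=2 s=0: L1-HIT | VC []
  [2] addr=0x24 blk=4 s=0: MISS | VC [2]
  [3] addr=0x24 blk=4 s=0: L1-HIT | VC [2]
  [4] addr=0x21 blk=4 s=0: L1-HIT | VC [2]
  [5] addr=0x47 blk=8 s=0: MISS | VC [2, 4]
  [6] addr=0x21 blk=4 s=0: VC-HIT | VC [2, 8]
  [7] addr=0x20 blk=4 s=0: L1-HIT | VC [2, 8]
  [8] addr=0x62 blk=12 s=0: MISS | VC [2, 8, 4]
  [9] addr=0x10 blk=2 s=0: VC-HIT | VC [12, 8, 4]
  [10] addr=0x62 blk=12 s=0: VC-HIT | VC [2, 8, 4]
  [11] addr=0x41 blk=8 s=0: VC-HIT | VC [2, 12, 4]

MISSES = 4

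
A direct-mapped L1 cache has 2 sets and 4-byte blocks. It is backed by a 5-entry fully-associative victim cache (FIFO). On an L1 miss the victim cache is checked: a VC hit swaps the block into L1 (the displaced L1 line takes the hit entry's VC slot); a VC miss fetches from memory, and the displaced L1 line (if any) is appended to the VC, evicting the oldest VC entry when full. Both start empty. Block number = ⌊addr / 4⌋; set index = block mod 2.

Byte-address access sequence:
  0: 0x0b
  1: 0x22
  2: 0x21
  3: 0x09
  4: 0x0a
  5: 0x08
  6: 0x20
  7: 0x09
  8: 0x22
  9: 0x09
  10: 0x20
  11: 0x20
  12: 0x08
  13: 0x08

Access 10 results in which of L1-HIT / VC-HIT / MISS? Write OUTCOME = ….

OUTCOME = VC-HIT

#0 0xb→b2/s0 MISS; vc=[]
#1 0x22→b8/s0 MISS; vc=[2]
#2 0x21→b8/s0 L1-HIT; vc=[2]
#3 0x9→b2/s0 VC-HIT; vc=[8]
#4 0xa→b2/s0 L1-HIT; vc=[8]
#5 0x8→b2/s0 L1-HIT; vc=[8]
#6 0x20→b8/s0 VC-HIT; vc=[2]
#7 0x9→b2/s0 VC-HIT; vc=[8]
#8 0x22→b8/s0 VC-HIT; vc=[2]
#9 0x9→b2/s0 VC-HIT; vc=[8]
#10 0x20→b8/s0 VC-HIT; vc=[2]
#11 0x20→b8/s0 L1-HIT; vc=[2]
#12 0x8→b2/s0 VC-HIT; vc=[8]
#13 0x8→b2/s0 L1-HIT; vc=[8]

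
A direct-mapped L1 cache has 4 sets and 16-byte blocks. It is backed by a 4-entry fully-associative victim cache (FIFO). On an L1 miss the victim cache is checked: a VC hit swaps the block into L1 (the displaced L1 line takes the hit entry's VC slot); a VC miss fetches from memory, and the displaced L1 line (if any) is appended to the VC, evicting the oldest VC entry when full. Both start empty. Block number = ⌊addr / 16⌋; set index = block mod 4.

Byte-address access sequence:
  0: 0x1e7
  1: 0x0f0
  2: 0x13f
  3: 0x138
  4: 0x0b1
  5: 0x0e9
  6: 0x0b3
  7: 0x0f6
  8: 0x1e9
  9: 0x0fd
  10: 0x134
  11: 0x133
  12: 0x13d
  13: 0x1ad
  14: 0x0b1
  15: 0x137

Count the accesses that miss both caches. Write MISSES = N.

0: 0x1e7 (blk 30, set 2) → MISS  vc=[]
1: 0xf0 (blk 15, set 3) → MISS  vc=[]
2: 0x13f (blk 19, set 3) → MISS  vc=[15]
3: 0x138 (blk 19, set 3) → L1-HIT  vc=[15]
4: 0xb1 (blk 11, set 3) → MISS  vc=[15, 19]
5: 0xe9 (blk 14, set 2) → MISS  vc=[15, 19, 30]
6: 0xb3 (blk 11, set 3) → L1-HIT  vc=[15, 19, 30]
7: 0xf6 (blk 15, set 3) → VC-HIT  vc=[11, 19, 30]
8: 0x1e9 (blk 30, set 2) → VC-HIT  vc=[11, 19, 14]
9: 0xfd (blk 15, set 3) → L1-HIT  vc=[11, 19, 14]
10: 0x134 (blk 19, set 3) → VC-HIT  vc=[11, 15, 14]
11: 0x133 (blk 19, set 3) → L1-HIT  vc=[11, 15, 14]
12: 0x13d (blk 19, set 3) → L1-HIT  vc=[11, 15, 14]
13: 0x1ad (blk 26, set 2) → MISS  vc=[11, 15, 14, 30]
14: 0xb1 (blk 11, set 3) → VC-HIT  vc=[19, 15, 14, 30]
15: 0x137 (blk 19, set 3) → VC-HIT  vc=[11, 15, 14, 30]

MISSES = 6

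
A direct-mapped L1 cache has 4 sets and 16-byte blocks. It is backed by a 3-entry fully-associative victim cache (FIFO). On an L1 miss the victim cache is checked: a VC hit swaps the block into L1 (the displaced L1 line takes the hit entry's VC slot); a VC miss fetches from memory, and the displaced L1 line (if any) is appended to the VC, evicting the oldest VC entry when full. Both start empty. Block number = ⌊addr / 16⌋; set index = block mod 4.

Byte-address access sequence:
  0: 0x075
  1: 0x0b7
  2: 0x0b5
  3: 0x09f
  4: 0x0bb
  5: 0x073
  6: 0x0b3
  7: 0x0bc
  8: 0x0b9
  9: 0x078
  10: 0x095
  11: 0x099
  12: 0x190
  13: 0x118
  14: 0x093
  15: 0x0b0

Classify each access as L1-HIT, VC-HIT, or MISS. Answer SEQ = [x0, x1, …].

#0 0x75→b7/s3 MISS; vc=[]
#1 0xb7→b11/s3 MISS; vc=[7]
#2 0xb5→b11/s3 L1-HIT; vc=[7]
#3 0x9f→b9/s1 MISS; vc=[7]
#4 0xbb→b11/s3 L1-HIT; vc=[7]
#5 0x73→b7/s3 VC-HIT; vc=[11]
#6 0xb3→b11/s3 VC-HIT; vc=[7]
#7 0xbc→b11/s3 L1-HIT; vc=[7]
#8 0xb9→b11/s3 L1-HIT; vc=[7]
#9 0x78→b7/s3 VC-HIT; vc=[11]
#10 0x95→b9/s1 L1-HIT; vc=[11]
#11 0x99→b9/s1 L1-HIT; vc=[11]
#12 0x190→b25/s1 MISS; vc=[11,9]
#13 0x118→b17/s1 MISS; vc=[11,9,25]
#14 0x93→b9/s1 VC-HIT; vc=[11,17,25]
#15 0xb0→b11/s3 VC-HIT; vc=[7,17,25]

SEQ = [MISS, MISS, L1-HIT, MISS, L1-HIT, VC-HIT, VC-HIT, L1-HIT, L1-HIT, VC-HIT, L1-HIT, L1-HIT, MISS, MISS, VC-HIT, VC-HIT]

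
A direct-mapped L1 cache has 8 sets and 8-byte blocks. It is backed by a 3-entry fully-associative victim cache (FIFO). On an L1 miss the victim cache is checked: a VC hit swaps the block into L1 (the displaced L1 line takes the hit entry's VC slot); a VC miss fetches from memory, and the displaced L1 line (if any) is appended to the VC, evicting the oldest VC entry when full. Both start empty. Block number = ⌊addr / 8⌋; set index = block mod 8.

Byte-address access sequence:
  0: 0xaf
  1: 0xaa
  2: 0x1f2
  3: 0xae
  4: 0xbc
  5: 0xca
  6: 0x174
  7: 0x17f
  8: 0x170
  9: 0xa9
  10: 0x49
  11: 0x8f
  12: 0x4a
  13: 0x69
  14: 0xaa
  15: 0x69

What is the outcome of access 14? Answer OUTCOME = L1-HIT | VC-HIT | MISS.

0: 0xaf (blk 21, set 5) → MISS  vc=[]
1: 0xaa (blk 21, set 5) → L1-HIT  vc=[]
2: 0x1f2 (blk 62, set 6) → MISS  vc=[]
3: 0xae (blk 21, set 5) → L1-HIT  vc=[]
4: 0xbc (blk 23, set 7) → MISS  vc=[]
5: 0xca (blk 25, set 1) → MISS  vc=[]
6: 0x174 (blk 46, set 6) → MISS  vc=[62]
7: 0x17f (blk 47, set 7) → MISS  vc=[62, 23]
8: 0x170 (blk 46, set 6) → L1-HIT  vc=[62, 23]
9: 0xa9 (blk 21, set 5) → L1-HIT  vc=[62, 23]
10: 0x49 (blk 9, set 1) → MISS  vc=[62, 23, 25]
11: 0x8f (blk 17, set 1) → MISS  vc=[23, 25, 9]
12: 0x4a (blk 9, set 1) → VC-HIT  vc=[23, 25, 17]
13: 0x69 (blk 13, set 5) → MISS  vc=[25, 17, 21]
14: 0xaa (blk 21, set 5) → VC-HIT  vc=[25, 17, 13]
15: 0x69 (blk 13, set 5) → VC-HIT  vc=[25, 17, 21]

OUTCOME = VC-HIT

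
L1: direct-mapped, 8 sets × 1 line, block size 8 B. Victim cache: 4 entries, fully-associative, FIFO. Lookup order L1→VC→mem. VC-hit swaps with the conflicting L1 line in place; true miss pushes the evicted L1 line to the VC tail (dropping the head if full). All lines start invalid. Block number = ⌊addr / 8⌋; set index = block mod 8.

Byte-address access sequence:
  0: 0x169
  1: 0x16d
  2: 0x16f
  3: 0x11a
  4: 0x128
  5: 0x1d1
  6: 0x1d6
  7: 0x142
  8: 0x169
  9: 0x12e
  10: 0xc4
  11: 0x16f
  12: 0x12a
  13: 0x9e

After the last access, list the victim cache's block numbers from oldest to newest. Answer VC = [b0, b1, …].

#0 0x169→b45/s5 MISS; vc=[]
#1 0x16d→b45/s5 L1-HIT; vc=[]
#2 0x16f→b45/s5 L1-HIT; vc=[]
#3 0x11a→b35/s3 MISS; vc=[]
#4 0x128→b37/s5 MISS; vc=[45]
#5 0x1d1→b58/s2 MISS; vc=[45]
#6 0x1d6→b58/s2 L1-HIT; vc=[45]
#7 0x142→b40/s0 MISS; vc=[45]
#8 0x169→b45/s5 VC-HIT; vc=[37]
#9 0x12e→b37/s5 VC-HIT; vc=[45]
#10 0xc4→b24/s0 MISS; vc=[45,40]
#11 0x16f→b45/s5 VC-HIT; vc=[37,40]
#12 0x12a→b37/s5 VC-HIT; vc=[45,40]
#13 0x9e→b19/s3 MISS; vc=[45,40,35]

VC = [45, 40, 35]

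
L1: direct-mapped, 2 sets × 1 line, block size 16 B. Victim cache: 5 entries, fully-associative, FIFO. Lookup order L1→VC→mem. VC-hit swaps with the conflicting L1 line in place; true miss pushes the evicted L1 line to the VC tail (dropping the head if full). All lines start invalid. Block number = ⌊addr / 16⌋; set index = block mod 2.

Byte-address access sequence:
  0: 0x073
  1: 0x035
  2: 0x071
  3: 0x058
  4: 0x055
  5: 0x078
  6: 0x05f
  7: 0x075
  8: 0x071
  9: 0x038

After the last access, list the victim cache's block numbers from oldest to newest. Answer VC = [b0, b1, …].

VC = [7, 5]

#0 0x73→b7/s1 MISS; vc=[]
#1 0x35→b3/s1 MISS; vc=[7]
#2 0x71→b7/s1 VC-HIT; vc=[3]
#3 0x58→b5/s1 MISS; vc=[3,7]
#4 0x55→b5/s1 L1-HIT; vc=[3,7]
#5 0x78→b7/s1 VC-HIT; vc=[3,5]
#6 0x5f→b5/s1 VC-HIT; vc=[3,7]
#7 0x75→b7/s1 VC-HIT; vc=[3,5]
#8 0x71→b7/s1 L1-HIT; vc=[3,5]
#9 0x38→b3/s1 VC-HIT; vc=[7,5]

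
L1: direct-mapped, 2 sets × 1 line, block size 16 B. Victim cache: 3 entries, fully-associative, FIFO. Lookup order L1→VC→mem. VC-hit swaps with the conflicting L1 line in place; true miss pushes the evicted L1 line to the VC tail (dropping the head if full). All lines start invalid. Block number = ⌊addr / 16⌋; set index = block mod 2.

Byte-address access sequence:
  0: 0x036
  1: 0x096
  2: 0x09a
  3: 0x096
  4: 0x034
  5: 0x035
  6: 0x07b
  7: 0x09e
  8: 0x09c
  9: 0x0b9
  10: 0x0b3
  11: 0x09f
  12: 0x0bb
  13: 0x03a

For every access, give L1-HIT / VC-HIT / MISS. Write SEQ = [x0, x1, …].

0: 0x36 (blk 3, set 1) → MISS  vc=[]
1: 0x96 (blk 9, set 1) → MISS  vc=[3]
2: 0x9a (blk 9, set 1) → L1-HIT  vc=[3]
3: 0x96 (blk 9, set 1) → L1-HIT  vc=[3]
4: 0x34 (blk 3, set 1) → VC-HIT  vc=[9]
5: 0x35 (blk 3, set 1) → L1-HIT  vc=[9]
6: 0x7b (blk 7, set 1) → MISS  vc=[9, 3]
7: 0x9e (blk 9, set 1) → VC-HIT  vc=[7, 3]
8: 0x9c (blk 9, set 1) → L1-HIT  vc=[7, 3]
9: 0xb9 (blk 11, set 1) → MISS  vc=[7, 3, 9]
10: 0xb3 (blk 11, set 1) → L1-HIT  vc=[7, 3, 9]
11: 0x9f (blk 9, set 1) → VC-HIT  vc=[7, 3, 11]
12: 0xbb (blk 11, set 1) → VC-HIT  vc=[7, 3, 9]
13: 0x3a (blk 3, set 1) → VC-HIT  vc=[7, 11, 9]

SEQ = [MISS, MISS, L1-HIT, L1-HIT, VC-HIT, L1-HIT, MISS, VC-HIT, L1-HIT, MISS, L1-HIT, VC-HIT, VC-HIT, VC-HIT]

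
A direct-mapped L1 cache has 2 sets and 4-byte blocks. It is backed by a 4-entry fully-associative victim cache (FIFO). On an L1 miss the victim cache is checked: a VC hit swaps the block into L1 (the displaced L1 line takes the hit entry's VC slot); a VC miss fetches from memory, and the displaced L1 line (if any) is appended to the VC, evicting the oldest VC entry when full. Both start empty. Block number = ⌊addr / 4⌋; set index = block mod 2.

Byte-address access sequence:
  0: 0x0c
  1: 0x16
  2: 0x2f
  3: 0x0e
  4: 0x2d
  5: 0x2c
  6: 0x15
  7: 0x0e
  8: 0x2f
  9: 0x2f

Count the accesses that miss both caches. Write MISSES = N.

#0 0xc→b3/s1 MISS; vc=[]
#1 0x16→b5/s1 MISS; vc=[3]
#2 0x2f→b11/s1 MISS; vc=[3,5]
#3 0xe→b3/s1 VC-HIT; vc=[11,5]
#4 0x2d→b11/s1 VC-HIT; vc=[3,5]
#5 0x2c→b11/s1 L1-HIT; vc=[3,5]
#6 0x15→b5/s1 VC-HIT; vc=[3,11]
#7 0xe→b3/s1 VC-HIT; vc=[5,11]
#8 0x2f→b11/s1 VC-HIT; vc=[5,3]
#9 0x2f→b11/s1 L1-HIT; vc=[5,3]

MISSES = 3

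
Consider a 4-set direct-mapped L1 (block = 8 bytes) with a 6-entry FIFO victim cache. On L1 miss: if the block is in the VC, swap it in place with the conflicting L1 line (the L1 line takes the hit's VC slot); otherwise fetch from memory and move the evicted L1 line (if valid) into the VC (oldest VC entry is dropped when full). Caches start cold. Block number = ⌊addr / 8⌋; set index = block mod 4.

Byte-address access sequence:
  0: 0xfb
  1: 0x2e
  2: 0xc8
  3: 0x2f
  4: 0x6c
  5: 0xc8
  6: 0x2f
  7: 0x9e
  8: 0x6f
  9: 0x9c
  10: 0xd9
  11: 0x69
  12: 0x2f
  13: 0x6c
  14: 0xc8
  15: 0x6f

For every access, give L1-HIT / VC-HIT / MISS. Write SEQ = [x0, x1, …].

  [0] addr=0xfb blk=31 s=3: MISS | VC []
  [1] addr=0x2e blk=5 s=1: MISS | VC []
  [2] addr=0xc8 blk=25 s=1: MISS | VC [5]
  [3] addr=0x2f blk=5 s=1: VC-HIT | VC [25]
  [4] addr=0x6c blk=13 s=1: MISS | VC [25, 5]
  [5] addr=0xc8 blk=25 s=1: VC-HIT | VC [13, 5]
  [6] addr=0x2f blk=5 s=1: VC-HIT | VC [13, 25]
  [7] addr=0x9e blk=19 s=3: MISS | VC [13, 25, 31]
  [8] addr=0x6f blk=13 s=1: VC-HIT | VC [5, 25, 31]
  [9] addr=0x9c blk=19 s=3: L1-HIT | VC [5, 25, 31]
  [10] addr=0xd9 blk=27 s=3: MISS | VC [5, 25, 31, 19]
  [11] addr=0x69 blk=13 s=1: L1-HIT | VC [5, 25, 31, 19]
  [12] addr=0x2f blk=5 s=1: VC-HIT | VC [13, 25, 31, 19]
  [13] addr=0x6c blk=13 s=1: VC-HIT | VC [5, 25, 31, 19]
  [14] addr=0xc8 blk=25 s=1: VC-HIT | VC [5, 13, 31, 19]
  [15] addr=0x6f blk=13 s=1: VC-HIT | VC [5, 25, 31, 19]

SEQ = [MISS, MISS, MISS, VC-HIT, MISS, VC-HIT, VC-HIT, MISS, VC-HIT, L1-HIT, MISS, L1-HIT, VC-HIT, VC-HIT, VC-HIT, VC-HIT]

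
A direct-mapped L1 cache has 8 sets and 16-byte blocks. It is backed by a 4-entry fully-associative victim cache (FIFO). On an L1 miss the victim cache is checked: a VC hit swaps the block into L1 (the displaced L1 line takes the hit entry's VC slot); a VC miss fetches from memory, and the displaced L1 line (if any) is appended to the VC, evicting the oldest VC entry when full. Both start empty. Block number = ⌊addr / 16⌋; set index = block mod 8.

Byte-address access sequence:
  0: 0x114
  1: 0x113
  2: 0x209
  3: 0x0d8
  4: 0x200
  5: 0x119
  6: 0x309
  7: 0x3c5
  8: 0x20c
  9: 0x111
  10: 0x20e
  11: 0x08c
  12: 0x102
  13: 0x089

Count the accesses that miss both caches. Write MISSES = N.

MISSES = 7

  [0] addr=0x114 blk=17 s=1: MISS | VC []
  [1] addr=0x113 blk=17 s=1: L1-HIT | VC []
  [2] addr=0x209 blk=32 s=0: MISS | VC []
  [3] addr=0xd8 blk=13 s=5: MISS | VC []
  [4] addr=0x200 blk=32 s=0: L1-HIT | VC []
  [5] addr=0x119 blk=17 s=1: L1-HIT | VC []
  [6] addr=0x309 blk=48 s=0: MISS | VC [32]
  [7] addr=0x3c5 blk=60 s=4: MISS | VC [32]
  [8] addr=0x20c blk=32 s=0: VC-HIT | VC [48]
  [9] addr=0x111 blk=17 s=1: L1-HIT | VC [48]
  [10] addr=0x20e blk=32 s=0: L1-HIT | VC [48]
  [11] addr=0x8c blk=8 s=0: MISS | VC [48, 32]
  [12] addr=0x102 blk=16 s=0: MISS | VC [48, 32, 8]
  [13] addr=0x89 blk=8 s=0: VC-HIT | VC [48, 32, 16]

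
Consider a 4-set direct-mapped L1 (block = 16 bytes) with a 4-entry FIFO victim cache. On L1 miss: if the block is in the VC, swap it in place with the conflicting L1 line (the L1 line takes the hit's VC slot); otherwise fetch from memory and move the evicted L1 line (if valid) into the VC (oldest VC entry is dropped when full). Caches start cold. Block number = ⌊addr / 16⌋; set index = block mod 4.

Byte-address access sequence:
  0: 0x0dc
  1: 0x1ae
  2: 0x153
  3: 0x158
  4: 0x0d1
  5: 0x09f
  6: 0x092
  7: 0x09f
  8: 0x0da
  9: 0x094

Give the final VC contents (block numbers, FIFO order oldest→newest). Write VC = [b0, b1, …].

VC = [21, 13]

#0 0xdc→b13/s1 MISS; vc=[]
#1 0x1ae→b26/s2 MISS; vc=[]
#2 0x153→b21/s1 MISS; vc=[13]
#3 0x158→b21/s1 L1-HIT; vc=[13]
#4 0xd1→b13/s1 VC-HIT; vc=[21]
#5 0x9f→b9/s1 MISS; vc=[21,13]
#6 0x92→b9/s1 L1-HIT; vc=[21,13]
#7 0x9f→b9/s1 L1-HIT; vc=[21,13]
#8 0xda→b13/s1 VC-HIT; vc=[21,9]
#9 0x94→b9/s1 VC-HIT; vc=[21,13]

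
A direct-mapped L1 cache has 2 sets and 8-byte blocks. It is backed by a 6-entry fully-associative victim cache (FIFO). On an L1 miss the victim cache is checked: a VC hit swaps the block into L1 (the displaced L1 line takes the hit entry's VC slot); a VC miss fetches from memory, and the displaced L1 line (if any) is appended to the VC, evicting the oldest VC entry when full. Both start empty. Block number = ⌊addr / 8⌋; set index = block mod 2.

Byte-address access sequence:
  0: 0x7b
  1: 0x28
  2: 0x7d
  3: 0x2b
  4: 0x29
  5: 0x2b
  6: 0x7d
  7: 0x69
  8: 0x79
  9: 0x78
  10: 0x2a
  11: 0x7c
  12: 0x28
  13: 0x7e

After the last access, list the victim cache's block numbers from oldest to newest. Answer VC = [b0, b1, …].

  [0] addr=0x7b blk=15 s=1: MISS | VC []
  [1] addr=0x28 blk=5 s=1: MISS | VC [15]
  [2] addr=0x7d blk=15 s=1: VC-HIT | VC [5]
  [3] addr=0x2b blk=5 s=1: VC-HIT | VC [15]
  [4] addr=0x29 blk=5 s=1: L1-HIT | VC [15]
  [5] addr=0x2b blk=5 s=1: L1-HIT | VC [15]
  [6] addr=0x7d blk=15 s=1: VC-HIT | VC [5]
  [7] addr=0x69 blk=13 s=1: MISS | VC [5, 15]
  [8] addr=0x79 blk=15 s=1: VC-HIT | VC [5, 13]
  [9] addr=0x78 blk=15 s=1: L1-HIT | VC [5, 13]
  [10] addr=0x2a blk=5 s=1: VC-HIT | VC [15, 13]
  [11] addr=0x7c blk=15 s=1: VC-HIT | VC [5, 13]
  [12] addr=0x28 blk=5 s=1: VC-HIT | VC [15, 13]
  [13] addr=0x7e blk=15 s=1: VC-HIT | VC [5, 13]

VC = [5, 13]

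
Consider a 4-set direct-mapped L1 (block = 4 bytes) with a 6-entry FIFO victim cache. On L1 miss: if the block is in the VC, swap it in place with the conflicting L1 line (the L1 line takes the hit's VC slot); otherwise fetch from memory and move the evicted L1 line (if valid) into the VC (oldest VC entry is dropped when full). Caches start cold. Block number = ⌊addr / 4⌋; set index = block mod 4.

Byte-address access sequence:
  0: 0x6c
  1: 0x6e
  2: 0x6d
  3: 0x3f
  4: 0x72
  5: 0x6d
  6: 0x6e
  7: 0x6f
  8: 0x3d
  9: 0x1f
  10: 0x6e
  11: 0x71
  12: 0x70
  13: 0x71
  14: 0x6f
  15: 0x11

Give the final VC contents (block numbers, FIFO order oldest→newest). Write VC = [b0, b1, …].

#0 0x6c→b27/s3 MISS; vc=[]
#1 0x6e→b27/s3 L1-HIT; vc=[]
#2 0x6d→b27/s3 L1-HIT; vc=[]
#3 0x3f→b15/s3 MISS; vc=[27]
#4 0x72→b28/s0 MISS; vc=[27]
#5 0x6d→b27/s3 VC-HIT; vc=[15]
#6 0x6e→b27/s3 L1-HIT; vc=[15]
#7 0x6f→b27/s3 L1-HIT; vc=[15]
#8 0x3d→b15/s3 VC-HIT; vc=[27]
#9 0x1f→b7/s3 MISS; vc=[27,15]
#10 0x6e→b27/s3 VC-HIT; vc=[7,15]
#11 0x71→b28/s0 L1-HIT; vc=[7,15]
#12 0x70→b28/s0 L1-HIT; vc=[7,15]
#13 0x71→b28/s0 L1-HIT; vc=[7,15]
#14 0x6f→b27/s3 L1-HIT; vc=[7,15]
#15 0x11→b4/s0 MISS; vc=[7,15,28]

VC = [7, 15, 28]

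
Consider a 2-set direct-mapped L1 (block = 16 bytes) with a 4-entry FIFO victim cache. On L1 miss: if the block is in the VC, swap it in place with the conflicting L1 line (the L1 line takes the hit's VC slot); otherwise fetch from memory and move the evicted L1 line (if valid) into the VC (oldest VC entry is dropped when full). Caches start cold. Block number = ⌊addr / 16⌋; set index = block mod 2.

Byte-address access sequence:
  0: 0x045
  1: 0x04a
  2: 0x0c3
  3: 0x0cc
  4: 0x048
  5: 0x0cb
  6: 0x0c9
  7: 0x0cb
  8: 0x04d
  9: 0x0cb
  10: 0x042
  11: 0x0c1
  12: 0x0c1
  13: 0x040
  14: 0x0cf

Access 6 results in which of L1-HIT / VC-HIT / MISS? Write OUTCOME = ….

#0 0x45→b4/s0 MISS; vc=[]
#1 0x4a→b4/s0 L1-HIT; vc=[]
#2 0xc3→b12/s0 MISS; vc=[4]
#3 0xcc→b12/s0 L1-HIT; vc=[4]
#4 0x48→b4/s0 VC-HIT; vc=[12]
#5 0xcb→b12/s0 VC-HIT; vc=[4]
#6 0xc9→b12/s0 L1-HIT; vc=[4]
#7 0xcb→b12/s0 L1-HIT; vc=[4]
#8 0x4d→b4/s0 VC-HIT; vc=[12]
#9 0xcb→b12/s0 VC-HIT; vc=[4]
#10 0x42→b4/s0 VC-HIT; vc=[12]
#11 0xc1→b12/s0 VC-HIT; vc=[4]
#12 0xc1→b12/s0 L1-HIT; vc=[4]
#13 0x40→b4/s0 VC-HIT; vc=[12]
#14 0xcf→b12/s0 VC-HIT; vc=[4]

OUTCOME = L1-HIT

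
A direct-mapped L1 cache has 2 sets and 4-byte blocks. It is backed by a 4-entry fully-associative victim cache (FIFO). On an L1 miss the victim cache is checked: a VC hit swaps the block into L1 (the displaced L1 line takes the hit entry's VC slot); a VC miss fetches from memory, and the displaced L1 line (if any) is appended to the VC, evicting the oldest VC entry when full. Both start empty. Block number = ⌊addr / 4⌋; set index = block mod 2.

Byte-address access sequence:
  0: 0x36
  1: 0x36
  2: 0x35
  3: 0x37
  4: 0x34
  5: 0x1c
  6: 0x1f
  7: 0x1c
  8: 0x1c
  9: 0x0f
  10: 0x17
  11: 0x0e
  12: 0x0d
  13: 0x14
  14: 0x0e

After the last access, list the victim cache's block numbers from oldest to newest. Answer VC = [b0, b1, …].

VC = [13, 7, 5]

  [0] addr=0x36 blk=13 s=1: MISS | VC []
  [1] addr=0x36 blk=13 s=1: L1-HIT | VC []
  [2] addr=0x35 blk=13 s=1: L1-HIT | VC []
  [3] addr=0x37 blk=13 s=1: L1-HIT | VC []
  [4] addr=0x34 blk=13 s=1: L1-HIT | VC []
  [5] addr=0x1c blk=7 s=1: MISS | VC [13]
  [6] addr=0x1f blk=7 s=1: L1-HIT | VC [13]
  [7] addr=0x1c blk=7 s=1: L1-HIT | VC [13]
  [8] addr=0x1c blk=7 s=1: L1-HIT | VC [13]
  [9] addr=0xf blk=3 s=1: MISS | VC [13, 7]
  [10] addr=0x17 blk=5 s=1: MISS | VC [13, 7, 3]
  [11] addr=0xe blk=3 s=1: VC-HIT | VC [13, 7, 5]
  [12] addr=0xd blk=3 s=1: L1-HIT | VC [13, 7, 5]
  [13] addr=0x14 blk=5 s=1: VC-HIT | VC [13, 7, 3]
  [14] addr=0xe blk=3 s=1: VC-HIT | VC [13, 7, 5]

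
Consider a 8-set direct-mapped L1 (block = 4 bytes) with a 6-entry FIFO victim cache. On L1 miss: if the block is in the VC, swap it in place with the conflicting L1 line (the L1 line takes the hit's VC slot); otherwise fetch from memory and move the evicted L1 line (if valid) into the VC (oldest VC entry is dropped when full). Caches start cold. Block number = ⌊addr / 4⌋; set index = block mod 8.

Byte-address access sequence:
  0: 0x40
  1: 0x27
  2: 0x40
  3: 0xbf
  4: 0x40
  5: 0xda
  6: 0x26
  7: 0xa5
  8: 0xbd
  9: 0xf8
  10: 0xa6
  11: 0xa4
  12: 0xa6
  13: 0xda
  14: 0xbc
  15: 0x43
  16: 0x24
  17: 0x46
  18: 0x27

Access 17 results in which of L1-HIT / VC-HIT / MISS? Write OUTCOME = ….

OUTCOME = MISS

  [0] addr=0x40 blk=16 s=0: MISS | VC []
  [1] addr=0x27 blk=9 s=1: MISS | VC []
  [2] addr=0x40 blk=16 s=0: L1-HIT | VC []
  [3] addr=0xbf blk=47 s=7: MISS | VC []
  [4] addr=0x40 blk=16 s=0: L1-HIT | VC []
  [5] addr=0xda blk=54 s=6: MISS | VC []
  [6] addr=0x26 blk=9 s=1: L1-HIT | VC []
  [7] addr=0xa5 blk=41 s=1: MISS | VC [9]
  [8] addr=0xbd blk=47 s=7: L1-HIT | VC [9]
  [9] addr=0xf8 blk=62 s=6: MISS | VC [9, 54]
  [10] addr=0xa6 blk=41 s=1: L1-HIT | VC [9, 54]
  [11] addr=0xa4 blk=41 s=1: L1-HIT | VC [9, 54]
  [12] addr=0xa6 blk=41 s=1: L1-HIT | VC [9, 54]
  [13] addr=0xda blk=54 s=6: VC-HIT | VC [9, 62]
  [14] addr=0xbc blk=47 s=7: L1-HIT | VC [9, 62]
  [15] addr=0x43 blk=16 s=0: L1-HIT | VC [9, 62]
  [16] addr=0x24 blk=9 s=1: VC-HIT | VC [41, 62]
  [17] addr=0x46 blk=17 s=1: MISS | VC [41, 62, 9]
  [18] addr=0x27 blk=9 s=1: VC-HIT | VC [41, 62, 17]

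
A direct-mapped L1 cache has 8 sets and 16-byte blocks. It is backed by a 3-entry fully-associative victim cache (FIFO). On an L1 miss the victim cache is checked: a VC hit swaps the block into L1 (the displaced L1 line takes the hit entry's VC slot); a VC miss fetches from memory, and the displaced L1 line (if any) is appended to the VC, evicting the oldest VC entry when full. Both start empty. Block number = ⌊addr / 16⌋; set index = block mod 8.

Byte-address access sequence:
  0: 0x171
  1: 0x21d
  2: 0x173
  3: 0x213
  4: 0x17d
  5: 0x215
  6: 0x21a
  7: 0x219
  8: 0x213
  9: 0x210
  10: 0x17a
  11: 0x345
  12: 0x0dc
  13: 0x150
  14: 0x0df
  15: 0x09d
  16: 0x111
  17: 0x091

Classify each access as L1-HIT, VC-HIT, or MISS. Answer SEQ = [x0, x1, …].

SEQ = [MISS, MISS, L1-HIT, L1-HIT, L1-HIT, L1-HIT, L1-HIT, L1-HIT, L1-HIT, L1-HIT, L1-HIT, MISS, MISS, MISS, VC-HIT, MISS, MISS, VC-HIT]

#0 0x171→b23/s7 MISS; vc=[]
#1 0x21d→b33/s1 MISS; vc=[]
#2 0x173→b23/s7 L1-HIT; vc=[]
#3 0x213→b33/s1 L1-HIT; vc=[]
#4 0x17d→b23/s7 L1-HIT; vc=[]
#5 0x215→b33/s1 L1-HIT; vc=[]
#6 0x21a→b33/s1 L1-HIT; vc=[]
#7 0x219→b33/s1 L1-HIT; vc=[]
#8 0x213→b33/s1 L1-HIT; vc=[]
#9 0x210→b33/s1 L1-HIT; vc=[]
#10 0x17a→b23/s7 L1-HIT; vc=[]
#11 0x345→b52/s4 MISS; vc=[]
#12 0xdc→b13/s5 MISS; vc=[]
#13 0x150→b21/s5 MISS; vc=[13]
#14 0xdf→b13/s5 VC-HIT; vc=[21]
#15 0x9d→b9/s1 MISS; vc=[21,33]
#16 0x111→b17/s1 MISS; vc=[21,33,9]
#17 0x91→b9/s1 VC-HIT; vc=[21,33,17]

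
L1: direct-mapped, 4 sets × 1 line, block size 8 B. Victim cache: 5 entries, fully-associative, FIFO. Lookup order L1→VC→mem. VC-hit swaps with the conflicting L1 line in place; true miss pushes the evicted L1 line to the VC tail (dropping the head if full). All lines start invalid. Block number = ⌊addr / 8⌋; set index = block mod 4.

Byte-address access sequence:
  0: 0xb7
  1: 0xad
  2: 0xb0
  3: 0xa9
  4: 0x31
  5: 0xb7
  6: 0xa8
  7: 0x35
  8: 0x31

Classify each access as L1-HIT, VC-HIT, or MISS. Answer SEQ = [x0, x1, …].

#0 0xb7→b22/s2 MISS; vc=[]
#1 0xad→b21/s1 MISS; vc=[]
#2 0xb0→b22/s2 L1-HIT; vc=[]
#3 0xa9→b21/s1 L1-HIT; vc=[]
#4 0x31→b6/s2 MISS; vc=[22]
#5 0xb7→b22/s2 VC-HIT; vc=[6]
#6 0xa8→b21/s1 L1-HIT; vc=[6]
#7 0x35→b6/s2 VC-HIT; vc=[22]
#8 0x31→b6/s2 L1-HIT; vc=[22]

SEQ = [MISS, MISS, L1-HIT, L1-HIT, MISS, VC-HIT, L1-HIT, VC-HIT, L1-HIT]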